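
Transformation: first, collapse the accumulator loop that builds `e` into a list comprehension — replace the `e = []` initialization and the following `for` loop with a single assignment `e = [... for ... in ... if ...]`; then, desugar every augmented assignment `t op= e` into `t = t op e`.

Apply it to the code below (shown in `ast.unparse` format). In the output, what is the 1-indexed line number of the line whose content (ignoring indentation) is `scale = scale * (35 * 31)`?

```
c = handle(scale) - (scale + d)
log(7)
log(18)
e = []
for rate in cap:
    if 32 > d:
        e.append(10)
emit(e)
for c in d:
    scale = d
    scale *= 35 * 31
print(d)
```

8

Transformed code:
c = handle(scale) - (scale + d)
log(7)
log(18)
e = [10 for rate in cap if 32 > d]
emit(e)
for c in d:
    scale = d
    scale = scale * (35 * 31)
print(d)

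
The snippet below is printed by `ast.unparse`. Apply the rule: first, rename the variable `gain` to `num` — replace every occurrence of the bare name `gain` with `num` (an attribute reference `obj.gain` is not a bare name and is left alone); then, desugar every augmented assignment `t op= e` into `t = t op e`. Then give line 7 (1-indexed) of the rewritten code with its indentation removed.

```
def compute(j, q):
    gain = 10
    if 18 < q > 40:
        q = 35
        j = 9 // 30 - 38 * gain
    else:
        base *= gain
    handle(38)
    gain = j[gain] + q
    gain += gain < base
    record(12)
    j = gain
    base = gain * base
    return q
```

base = base * num

Transformed code:
def compute(j, q):
    num = 10
    if 18 < q > 40:
        q = 35
        j = 9 // 30 - 38 * num
    else:
        base = base * num
    handle(38)
    num = j[num] + q
    num = num + (num < base)
    record(12)
    j = num
    base = num * base
    return q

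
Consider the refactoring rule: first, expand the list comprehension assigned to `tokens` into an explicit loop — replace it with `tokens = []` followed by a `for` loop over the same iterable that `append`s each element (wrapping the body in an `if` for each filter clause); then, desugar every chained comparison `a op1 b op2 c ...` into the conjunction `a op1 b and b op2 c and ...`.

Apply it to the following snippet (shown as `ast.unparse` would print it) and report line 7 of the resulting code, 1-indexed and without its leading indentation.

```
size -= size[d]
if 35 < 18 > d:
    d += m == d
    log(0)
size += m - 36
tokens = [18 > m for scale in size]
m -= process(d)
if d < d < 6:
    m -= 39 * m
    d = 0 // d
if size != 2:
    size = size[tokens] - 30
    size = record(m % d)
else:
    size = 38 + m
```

Transformed code:
size -= size[d]
if 35 < 18 and 18 > d:
    d += m == d
    log(0)
size += m - 36
tokens = []
for scale in size:
    tokens.append(18 > m)
m -= process(d)
if d < d and d < 6:
    m -= 39 * m
    d = 0 // d
if size != 2:
    size = size[tokens] - 30
    size = record(m % d)
else:
    size = 38 + m

for scale in size:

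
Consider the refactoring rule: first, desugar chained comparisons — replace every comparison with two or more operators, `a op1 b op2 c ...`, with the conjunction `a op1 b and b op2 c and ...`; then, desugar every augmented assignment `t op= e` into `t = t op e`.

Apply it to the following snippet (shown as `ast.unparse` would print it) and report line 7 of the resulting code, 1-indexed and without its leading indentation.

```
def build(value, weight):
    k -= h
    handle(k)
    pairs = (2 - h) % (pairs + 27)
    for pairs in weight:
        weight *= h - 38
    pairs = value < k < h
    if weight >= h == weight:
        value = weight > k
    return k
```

pairs = value < k and k < h

Transformed code:
def build(value, weight):
    k = k - h
    handle(k)
    pairs = (2 - h) % (pairs + 27)
    for pairs in weight:
        weight = weight * (h - 38)
    pairs = value < k and k < h
    if weight >= h and h == weight:
        value = weight > k
    return k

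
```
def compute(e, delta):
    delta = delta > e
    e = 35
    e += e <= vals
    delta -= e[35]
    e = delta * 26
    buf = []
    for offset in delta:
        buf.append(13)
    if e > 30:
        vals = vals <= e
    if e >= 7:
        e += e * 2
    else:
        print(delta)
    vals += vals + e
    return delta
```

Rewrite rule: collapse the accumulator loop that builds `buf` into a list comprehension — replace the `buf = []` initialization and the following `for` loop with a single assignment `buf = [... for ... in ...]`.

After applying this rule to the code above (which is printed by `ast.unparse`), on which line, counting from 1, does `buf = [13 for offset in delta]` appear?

7

Transformed code:
def compute(e, delta):
    delta = delta > e
    e = 35
    e += e <= vals
    delta -= e[35]
    e = delta * 26
    buf = [13 for offset in delta]
    if e > 30:
        vals = vals <= e
    if e >= 7:
        e += e * 2
    else:
        print(delta)
    vals += vals + e
    return delta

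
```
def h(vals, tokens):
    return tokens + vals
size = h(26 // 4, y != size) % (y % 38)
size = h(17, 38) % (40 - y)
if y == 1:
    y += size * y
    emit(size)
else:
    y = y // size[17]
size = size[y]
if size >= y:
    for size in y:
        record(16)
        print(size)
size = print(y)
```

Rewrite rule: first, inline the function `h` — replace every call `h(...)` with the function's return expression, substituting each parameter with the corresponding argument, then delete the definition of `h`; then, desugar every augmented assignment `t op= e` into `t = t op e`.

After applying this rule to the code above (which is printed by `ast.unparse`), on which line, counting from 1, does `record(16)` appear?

Transformed code:
size = ((y != size) + 26 // 4) % (y % 38)
size = (38 + 17) % (40 - y)
if y == 1:
    y = y + size * y
    emit(size)
else:
    y = y // size[17]
size = size[y]
if size >= y:
    for size in y:
        record(16)
        print(size)
size = print(y)

11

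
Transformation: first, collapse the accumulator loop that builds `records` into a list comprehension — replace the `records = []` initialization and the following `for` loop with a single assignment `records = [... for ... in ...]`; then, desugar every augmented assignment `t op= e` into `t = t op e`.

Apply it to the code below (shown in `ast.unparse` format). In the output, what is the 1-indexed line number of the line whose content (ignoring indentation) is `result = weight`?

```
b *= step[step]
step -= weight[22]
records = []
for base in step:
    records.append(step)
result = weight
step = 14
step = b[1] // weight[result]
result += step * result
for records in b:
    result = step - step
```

Transformed code:
b = b * step[step]
step = step - weight[22]
records = [step for base in step]
result = weight
step = 14
step = b[1] // weight[result]
result = result + step * result
for records in b:
    result = step - step

4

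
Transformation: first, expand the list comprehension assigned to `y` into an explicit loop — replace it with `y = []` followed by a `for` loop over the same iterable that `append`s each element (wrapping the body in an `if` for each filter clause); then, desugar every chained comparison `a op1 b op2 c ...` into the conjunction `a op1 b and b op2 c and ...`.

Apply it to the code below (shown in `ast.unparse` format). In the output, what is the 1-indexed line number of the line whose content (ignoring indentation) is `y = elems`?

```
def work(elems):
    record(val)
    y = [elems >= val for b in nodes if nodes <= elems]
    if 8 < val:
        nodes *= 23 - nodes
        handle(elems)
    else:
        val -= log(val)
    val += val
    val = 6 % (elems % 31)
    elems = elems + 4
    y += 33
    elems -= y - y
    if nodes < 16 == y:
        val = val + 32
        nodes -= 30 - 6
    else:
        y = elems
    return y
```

21

Transformed code:
def work(elems):
    record(val)
    y = []
    for b in nodes:
        if nodes <= elems:
            y.append(elems >= val)
    if 8 < val:
        nodes *= 23 - nodes
        handle(elems)
    else:
        val -= log(val)
    val += val
    val = 6 % (elems % 31)
    elems = elems + 4
    y += 33
    elems -= y - y
    if nodes < 16 and 16 == y:
        val = val + 32
        nodes -= 30 - 6
    else:
        y = elems
    return y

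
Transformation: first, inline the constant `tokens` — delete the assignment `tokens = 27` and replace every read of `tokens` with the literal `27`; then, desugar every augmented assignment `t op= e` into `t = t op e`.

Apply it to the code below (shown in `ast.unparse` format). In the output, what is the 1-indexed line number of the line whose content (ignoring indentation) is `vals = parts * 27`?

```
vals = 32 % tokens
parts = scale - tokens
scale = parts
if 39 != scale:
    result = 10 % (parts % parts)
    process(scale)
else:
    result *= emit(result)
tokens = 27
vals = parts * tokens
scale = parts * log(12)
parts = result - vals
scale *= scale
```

9

Transformed code:
vals = 32 % 27
parts = scale - 27
scale = parts
if 39 != scale:
    result = 10 % (parts % parts)
    process(scale)
else:
    result = result * emit(result)
vals = parts * 27
scale = parts * log(12)
parts = result - vals
scale = scale * scale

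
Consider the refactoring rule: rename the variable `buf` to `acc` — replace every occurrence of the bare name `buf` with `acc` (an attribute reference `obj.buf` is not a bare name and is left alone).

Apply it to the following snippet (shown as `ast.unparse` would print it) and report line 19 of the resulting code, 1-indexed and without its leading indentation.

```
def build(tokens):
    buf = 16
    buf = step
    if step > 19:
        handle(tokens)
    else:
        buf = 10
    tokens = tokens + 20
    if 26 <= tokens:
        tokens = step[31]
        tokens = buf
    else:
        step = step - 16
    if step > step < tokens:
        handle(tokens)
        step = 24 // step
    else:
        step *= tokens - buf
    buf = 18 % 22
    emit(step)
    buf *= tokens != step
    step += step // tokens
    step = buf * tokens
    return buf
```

Transformed code:
def build(tokens):
    acc = 16
    acc = step
    if step > 19:
        handle(tokens)
    else:
        acc = 10
    tokens = tokens + 20
    if 26 <= tokens:
        tokens = step[31]
        tokens = acc
    else:
        step = step - 16
    if step > step < tokens:
        handle(tokens)
        step = 24 // step
    else:
        step *= tokens - acc
    acc = 18 % 22
    emit(step)
    acc *= tokens != step
    step += step // tokens
    step = acc * tokens
    return acc

acc = 18 % 22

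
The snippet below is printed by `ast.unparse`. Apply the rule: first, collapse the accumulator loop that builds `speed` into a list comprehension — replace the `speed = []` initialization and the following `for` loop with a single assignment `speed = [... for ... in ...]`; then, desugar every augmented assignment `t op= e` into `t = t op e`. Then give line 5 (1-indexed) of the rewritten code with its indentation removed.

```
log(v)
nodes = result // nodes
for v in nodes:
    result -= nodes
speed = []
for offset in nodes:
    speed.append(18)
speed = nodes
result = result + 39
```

speed = [18 for offset in nodes]

Transformed code:
log(v)
nodes = result // nodes
for v in nodes:
    result = result - nodes
speed = [18 for offset in nodes]
speed = nodes
result = result + 39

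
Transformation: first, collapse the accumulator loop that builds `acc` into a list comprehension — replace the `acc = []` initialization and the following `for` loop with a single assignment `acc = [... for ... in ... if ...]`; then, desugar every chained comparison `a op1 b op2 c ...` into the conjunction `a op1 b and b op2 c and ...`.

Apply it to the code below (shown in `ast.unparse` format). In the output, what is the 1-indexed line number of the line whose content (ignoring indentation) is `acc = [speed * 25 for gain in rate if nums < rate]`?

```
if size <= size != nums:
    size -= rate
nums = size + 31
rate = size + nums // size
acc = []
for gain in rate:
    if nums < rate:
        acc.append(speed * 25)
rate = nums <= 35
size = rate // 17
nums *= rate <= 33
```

Transformed code:
if size <= size and size != nums:
    size -= rate
nums = size + 31
rate = size + nums // size
acc = [speed * 25 for gain in rate if nums < rate]
rate = nums <= 35
size = rate // 17
nums *= rate <= 33

5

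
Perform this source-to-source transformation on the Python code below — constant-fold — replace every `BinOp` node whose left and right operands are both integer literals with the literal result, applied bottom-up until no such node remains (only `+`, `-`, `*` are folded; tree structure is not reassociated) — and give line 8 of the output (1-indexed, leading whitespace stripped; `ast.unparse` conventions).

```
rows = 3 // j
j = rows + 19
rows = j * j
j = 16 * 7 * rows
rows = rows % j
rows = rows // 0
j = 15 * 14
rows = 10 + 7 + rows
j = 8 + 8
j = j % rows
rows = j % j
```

rows = 17 + rows

Transformed code:
rows = 3 // j
j = rows + 19
rows = j * j
j = 112 * rows
rows = rows % j
rows = rows // 0
j = 210
rows = 17 + rows
j = 16
j = j % rows
rows = j % j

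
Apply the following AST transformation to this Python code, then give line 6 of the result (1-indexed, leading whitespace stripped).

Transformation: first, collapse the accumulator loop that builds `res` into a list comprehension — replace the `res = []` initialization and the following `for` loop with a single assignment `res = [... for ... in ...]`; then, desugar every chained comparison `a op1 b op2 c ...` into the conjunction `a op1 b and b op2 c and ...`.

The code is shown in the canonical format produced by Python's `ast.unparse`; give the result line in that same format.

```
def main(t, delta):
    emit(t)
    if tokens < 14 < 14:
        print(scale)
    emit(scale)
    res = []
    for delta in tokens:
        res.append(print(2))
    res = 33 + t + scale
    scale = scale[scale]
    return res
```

Transformed code:
def main(t, delta):
    emit(t)
    if tokens < 14 and 14 < 14:
        print(scale)
    emit(scale)
    res = [print(2) for delta in tokens]
    res = 33 + t + scale
    scale = scale[scale]
    return res

res = [print(2) for delta in tokens]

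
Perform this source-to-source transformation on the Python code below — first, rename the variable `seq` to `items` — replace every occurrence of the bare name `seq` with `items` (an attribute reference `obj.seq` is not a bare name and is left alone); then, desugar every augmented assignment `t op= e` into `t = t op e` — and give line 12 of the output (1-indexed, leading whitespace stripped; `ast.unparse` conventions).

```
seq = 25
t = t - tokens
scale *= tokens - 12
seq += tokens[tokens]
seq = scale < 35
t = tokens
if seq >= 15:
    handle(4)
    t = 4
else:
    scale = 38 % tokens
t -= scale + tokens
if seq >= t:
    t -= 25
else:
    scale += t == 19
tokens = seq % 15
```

t = t - (scale + tokens)

Transformed code:
items = 25
t = t - tokens
scale = scale * (tokens - 12)
items = items + tokens[tokens]
items = scale < 35
t = tokens
if items >= 15:
    handle(4)
    t = 4
else:
    scale = 38 % tokens
t = t - (scale + tokens)
if items >= t:
    t = t - 25
else:
    scale = scale + (t == 19)
tokens = items % 15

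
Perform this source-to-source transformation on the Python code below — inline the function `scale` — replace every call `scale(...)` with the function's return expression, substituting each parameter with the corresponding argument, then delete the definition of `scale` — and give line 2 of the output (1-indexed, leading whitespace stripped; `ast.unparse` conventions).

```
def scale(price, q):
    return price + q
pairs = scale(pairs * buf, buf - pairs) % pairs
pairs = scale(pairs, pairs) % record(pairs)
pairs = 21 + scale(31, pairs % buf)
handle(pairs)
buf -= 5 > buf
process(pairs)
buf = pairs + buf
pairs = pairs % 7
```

Transformed code:
pairs = (pairs * buf + (buf - pairs)) % pairs
pairs = (pairs + pairs) % record(pairs)
pairs = 21 + (31 + pairs % buf)
handle(pairs)
buf -= 5 > buf
process(pairs)
buf = pairs + buf
pairs = pairs % 7

pairs = (pairs + pairs) % record(pairs)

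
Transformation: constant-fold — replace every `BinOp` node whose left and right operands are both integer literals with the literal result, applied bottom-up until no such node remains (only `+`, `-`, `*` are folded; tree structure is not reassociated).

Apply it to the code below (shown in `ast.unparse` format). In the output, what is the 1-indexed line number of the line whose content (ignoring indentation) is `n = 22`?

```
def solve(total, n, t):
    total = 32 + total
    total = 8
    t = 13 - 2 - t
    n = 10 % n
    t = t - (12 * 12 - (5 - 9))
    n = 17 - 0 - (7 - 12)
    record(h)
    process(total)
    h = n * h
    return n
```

7

Transformed code:
def solve(total, n, t):
    total = 32 + total
    total = 8
    t = 11 - t
    n = 10 % n
    t = t - 148
    n = 22
    record(h)
    process(total)
    h = n * h
    return n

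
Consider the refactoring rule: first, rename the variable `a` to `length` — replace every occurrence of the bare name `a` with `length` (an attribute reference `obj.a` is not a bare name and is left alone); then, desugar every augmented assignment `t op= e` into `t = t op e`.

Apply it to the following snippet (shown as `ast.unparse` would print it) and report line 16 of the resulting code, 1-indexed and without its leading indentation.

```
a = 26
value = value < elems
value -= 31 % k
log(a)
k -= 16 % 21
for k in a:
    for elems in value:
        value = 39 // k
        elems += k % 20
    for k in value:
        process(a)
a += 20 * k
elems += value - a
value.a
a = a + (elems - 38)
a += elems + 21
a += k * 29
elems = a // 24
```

length = length + (elems + 21)

Transformed code:
length = 26
value = value < elems
value = value - 31 % k
log(length)
k = k - 16 % 21
for k in length:
    for elems in value:
        value = 39 // k
        elems = elems + k % 20
    for k in value:
        process(length)
length = length + 20 * k
elems = elems + (value - length)
value.a
length = length + (elems - 38)
length = length + (elems + 21)
length = length + k * 29
elems = length // 24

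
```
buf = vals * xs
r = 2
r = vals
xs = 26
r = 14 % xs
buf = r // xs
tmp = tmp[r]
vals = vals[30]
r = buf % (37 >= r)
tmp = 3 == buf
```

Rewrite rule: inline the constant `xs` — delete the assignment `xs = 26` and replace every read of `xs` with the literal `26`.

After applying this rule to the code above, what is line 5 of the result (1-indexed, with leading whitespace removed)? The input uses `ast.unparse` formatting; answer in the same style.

Transformed code:
buf = vals * 26
r = 2
r = vals
r = 14 % 26
buf = r // 26
tmp = tmp[r]
vals = vals[30]
r = buf % (37 >= r)
tmp = 3 == buf

buf = r // 26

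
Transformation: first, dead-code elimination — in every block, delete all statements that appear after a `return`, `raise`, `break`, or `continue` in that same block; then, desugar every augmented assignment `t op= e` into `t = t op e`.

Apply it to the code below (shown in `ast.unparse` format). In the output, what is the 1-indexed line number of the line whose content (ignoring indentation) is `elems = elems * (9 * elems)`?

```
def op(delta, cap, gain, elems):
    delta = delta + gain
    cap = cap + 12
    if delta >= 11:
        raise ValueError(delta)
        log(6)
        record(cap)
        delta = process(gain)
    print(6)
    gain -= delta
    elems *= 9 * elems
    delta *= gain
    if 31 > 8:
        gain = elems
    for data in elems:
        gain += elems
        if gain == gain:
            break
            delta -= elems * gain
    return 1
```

Transformed code:
def op(delta, cap, gain, elems):
    delta = delta + gain
    cap = cap + 12
    if delta >= 11:
        raise ValueError(delta)
    print(6)
    gain = gain - delta
    elems = elems * (9 * elems)
    delta = delta * gain
    if 31 > 8:
        gain = elems
    for data in elems:
        gain = gain + elems
        if gain == gain:
            break
    return 1

8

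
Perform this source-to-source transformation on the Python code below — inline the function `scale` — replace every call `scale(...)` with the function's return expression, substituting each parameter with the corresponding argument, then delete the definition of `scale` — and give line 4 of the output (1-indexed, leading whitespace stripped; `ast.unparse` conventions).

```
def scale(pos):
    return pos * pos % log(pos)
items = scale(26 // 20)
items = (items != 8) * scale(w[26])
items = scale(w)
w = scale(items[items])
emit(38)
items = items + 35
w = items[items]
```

Transformed code:
items = 26 // 20 * (26 // 20) % log(26 // 20)
items = (items != 8) * (w[26] * w[26] % log(w[26]))
items = w * w % log(w)
w = items[items] * items[items] % log(items[items])
emit(38)
items = items + 35
w = items[items]

w = items[items] * items[items] % log(items[items])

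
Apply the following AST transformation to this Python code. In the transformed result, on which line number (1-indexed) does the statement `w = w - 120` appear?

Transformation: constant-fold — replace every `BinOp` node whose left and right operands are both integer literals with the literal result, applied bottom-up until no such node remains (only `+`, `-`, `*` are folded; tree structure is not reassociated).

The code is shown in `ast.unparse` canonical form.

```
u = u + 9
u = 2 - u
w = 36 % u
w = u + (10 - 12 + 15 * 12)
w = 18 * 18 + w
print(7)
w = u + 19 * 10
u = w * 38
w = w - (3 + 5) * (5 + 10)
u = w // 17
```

9

Transformed code:
u = u + 9
u = 2 - u
w = 36 % u
w = u + 178
w = 324 + w
print(7)
w = u + 190
u = w * 38
w = w - 120
u = w // 17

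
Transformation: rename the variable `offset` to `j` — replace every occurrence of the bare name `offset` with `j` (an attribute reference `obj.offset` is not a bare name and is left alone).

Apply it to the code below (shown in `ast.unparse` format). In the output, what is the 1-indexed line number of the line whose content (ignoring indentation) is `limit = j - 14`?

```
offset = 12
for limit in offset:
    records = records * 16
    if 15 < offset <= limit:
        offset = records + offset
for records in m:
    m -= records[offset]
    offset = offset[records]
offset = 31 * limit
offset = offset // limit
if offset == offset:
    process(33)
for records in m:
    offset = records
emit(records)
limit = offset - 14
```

16

Transformed code:
j = 12
for limit in j:
    records = records * 16
    if 15 < j <= limit:
        j = records + j
for records in m:
    m -= records[j]
    j = j[records]
j = 31 * limit
j = j // limit
if j == j:
    process(33)
for records in m:
    j = records
emit(records)
limit = j - 14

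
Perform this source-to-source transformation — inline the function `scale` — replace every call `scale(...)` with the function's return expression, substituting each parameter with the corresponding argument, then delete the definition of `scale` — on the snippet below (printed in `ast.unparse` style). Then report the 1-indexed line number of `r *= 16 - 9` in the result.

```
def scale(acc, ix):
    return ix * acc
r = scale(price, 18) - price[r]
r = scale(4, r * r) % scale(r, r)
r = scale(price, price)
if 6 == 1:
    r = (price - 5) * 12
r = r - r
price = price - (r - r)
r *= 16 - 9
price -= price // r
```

Transformed code:
r = 18 * price - price[r]
r = r * r * 4 % (r * r)
r = price * price
if 6 == 1:
    r = (price - 5) * 12
r = r - r
price = price - (r - r)
r *= 16 - 9
price -= price // r

8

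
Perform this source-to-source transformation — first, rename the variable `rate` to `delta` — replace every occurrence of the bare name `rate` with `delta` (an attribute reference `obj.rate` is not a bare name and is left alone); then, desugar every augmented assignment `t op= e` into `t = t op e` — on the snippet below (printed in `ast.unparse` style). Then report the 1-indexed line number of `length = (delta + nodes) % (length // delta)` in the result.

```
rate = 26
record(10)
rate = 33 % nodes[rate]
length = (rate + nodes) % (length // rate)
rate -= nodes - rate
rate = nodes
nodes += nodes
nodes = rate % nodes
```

Transformed code:
delta = 26
record(10)
delta = 33 % nodes[delta]
length = (delta + nodes) % (length // delta)
delta = delta - (nodes - delta)
delta = nodes
nodes = nodes + nodes
nodes = delta % nodes

4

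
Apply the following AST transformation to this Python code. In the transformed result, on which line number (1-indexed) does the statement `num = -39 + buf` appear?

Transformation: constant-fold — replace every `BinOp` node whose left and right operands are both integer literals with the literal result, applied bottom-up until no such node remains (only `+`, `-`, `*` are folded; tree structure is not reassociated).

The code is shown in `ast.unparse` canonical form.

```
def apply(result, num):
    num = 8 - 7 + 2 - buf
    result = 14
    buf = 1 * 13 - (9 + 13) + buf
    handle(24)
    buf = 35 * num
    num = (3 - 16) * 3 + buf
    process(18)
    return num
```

Transformed code:
def apply(result, num):
    num = 3 - buf
    result = 14
    buf = -9 + buf
    handle(24)
    buf = 35 * num
    num = -39 + buf
    process(18)
    return num

7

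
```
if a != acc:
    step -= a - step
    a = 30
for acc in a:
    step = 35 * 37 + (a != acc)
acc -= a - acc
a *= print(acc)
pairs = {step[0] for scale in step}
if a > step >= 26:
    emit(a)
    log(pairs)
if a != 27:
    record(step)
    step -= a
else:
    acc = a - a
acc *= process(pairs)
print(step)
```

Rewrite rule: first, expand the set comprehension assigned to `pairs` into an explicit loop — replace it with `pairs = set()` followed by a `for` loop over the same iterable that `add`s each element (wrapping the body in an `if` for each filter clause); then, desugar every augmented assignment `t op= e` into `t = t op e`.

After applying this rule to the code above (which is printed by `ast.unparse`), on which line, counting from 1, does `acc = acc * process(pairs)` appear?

19

Transformed code:
if a != acc:
    step = step - (a - step)
    a = 30
for acc in a:
    step = 35 * 37 + (a != acc)
acc = acc - (a - acc)
a = a * print(acc)
pairs = set()
for scale in step:
    pairs.add(step[0])
if a > step >= 26:
    emit(a)
    log(pairs)
if a != 27:
    record(step)
    step = step - a
else:
    acc = a - a
acc = acc * process(pairs)
print(step)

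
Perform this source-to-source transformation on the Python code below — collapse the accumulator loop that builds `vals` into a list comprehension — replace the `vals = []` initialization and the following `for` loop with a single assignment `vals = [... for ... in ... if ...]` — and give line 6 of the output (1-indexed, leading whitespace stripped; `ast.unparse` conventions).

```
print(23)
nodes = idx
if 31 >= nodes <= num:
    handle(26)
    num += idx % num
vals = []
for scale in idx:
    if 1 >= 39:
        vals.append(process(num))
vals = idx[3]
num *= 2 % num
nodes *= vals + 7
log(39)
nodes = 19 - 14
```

vals = [process(num) for scale in idx if 1 >= 39]

Transformed code:
print(23)
nodes = idx
if 31 >= nodes <= num:
    handle(26)
    num += idx % num
vals = [process(num) for scale in idx if 1 >= 39]
vals = idx[3]
num *= 2 % num
nodes *= vals + 7
log(39)
nodes = 19 - 14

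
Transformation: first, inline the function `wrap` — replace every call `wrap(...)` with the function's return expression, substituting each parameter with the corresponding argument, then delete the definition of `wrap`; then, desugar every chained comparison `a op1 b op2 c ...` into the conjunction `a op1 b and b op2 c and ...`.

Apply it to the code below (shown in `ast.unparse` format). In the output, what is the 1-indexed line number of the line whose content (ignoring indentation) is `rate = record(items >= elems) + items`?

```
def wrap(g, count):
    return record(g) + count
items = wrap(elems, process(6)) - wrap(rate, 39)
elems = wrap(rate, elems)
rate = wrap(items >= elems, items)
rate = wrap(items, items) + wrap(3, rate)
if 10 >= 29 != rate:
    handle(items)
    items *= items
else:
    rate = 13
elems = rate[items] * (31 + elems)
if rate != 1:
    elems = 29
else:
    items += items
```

3

Transformed code:
items = record(elems) + process(6) - (record(rate) + 39)
elems = record(rate) + elems
rate = record(items >= elems) + items
rate = record(items) + items + (record(3) + rate)
if 10 >= 29 and 29 != rate:
    handle(items)
    items *= items
else:
    rate = 13
elems = rate[items] * (31 + elems)
if rate != 1:
    elems = 29
else:
    items += items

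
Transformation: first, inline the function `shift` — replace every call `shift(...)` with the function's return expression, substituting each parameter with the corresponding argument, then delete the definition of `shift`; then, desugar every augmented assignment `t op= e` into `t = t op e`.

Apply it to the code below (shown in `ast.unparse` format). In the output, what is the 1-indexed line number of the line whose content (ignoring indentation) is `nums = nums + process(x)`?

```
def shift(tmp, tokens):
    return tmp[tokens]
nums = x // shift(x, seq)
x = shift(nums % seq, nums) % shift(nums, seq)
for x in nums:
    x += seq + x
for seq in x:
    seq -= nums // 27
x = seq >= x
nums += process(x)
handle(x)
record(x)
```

Transformed code:
nums = x // x[seq]
x = (nums % seq)[nums] % nums[seq]
for x in nums:
    x = x + (seq + x)
for seq in x:
    seq = seq - nums // 27
x = seq >= x
nums = nums + process(x)
handle(x)
record(x)

8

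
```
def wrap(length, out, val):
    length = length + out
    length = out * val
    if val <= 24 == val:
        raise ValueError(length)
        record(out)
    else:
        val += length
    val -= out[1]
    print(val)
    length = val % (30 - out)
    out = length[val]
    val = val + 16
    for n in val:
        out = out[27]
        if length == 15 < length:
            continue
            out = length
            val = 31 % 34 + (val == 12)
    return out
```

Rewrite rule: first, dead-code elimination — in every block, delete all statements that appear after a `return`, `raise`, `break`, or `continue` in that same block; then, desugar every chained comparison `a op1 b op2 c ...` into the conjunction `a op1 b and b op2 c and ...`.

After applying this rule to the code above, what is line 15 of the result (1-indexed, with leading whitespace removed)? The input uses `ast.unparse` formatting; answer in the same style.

if length == 15 and 15 < length:

Transformed code:
def wrap(length, out, val):
    length = length + out
    length = out * val
    if val <= 24 and 24 == val:
        raise ValueError(length)
    else:
        val += length
    val -= out[1]
    print(val)
    length = val % (30 - out)
    out = length[val]
    val = val + 16
    for n in val:
        out = out[27]
        if length == 15 and 15 < length:
            continue
    return out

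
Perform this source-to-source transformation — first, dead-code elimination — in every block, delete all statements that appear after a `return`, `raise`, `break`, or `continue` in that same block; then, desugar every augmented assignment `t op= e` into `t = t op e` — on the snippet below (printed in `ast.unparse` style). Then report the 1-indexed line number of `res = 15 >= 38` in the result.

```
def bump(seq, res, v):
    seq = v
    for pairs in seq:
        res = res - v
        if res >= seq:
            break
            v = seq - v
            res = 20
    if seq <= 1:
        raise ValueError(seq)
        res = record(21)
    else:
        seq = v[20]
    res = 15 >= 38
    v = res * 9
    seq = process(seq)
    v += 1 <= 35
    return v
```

Transformed code:
def bump(seq, res, v):
    seq = v
    for pairs in seq:
        res = res - v
        if res >= seq:
            break
    if seq <= 1:
        raise ValueError(seq)
    else:
        seq = v[20]
    res = 15 >= 38
    v = res * 9
    seq = process(seq)
    v = v + (1 <= 35)
    return v

11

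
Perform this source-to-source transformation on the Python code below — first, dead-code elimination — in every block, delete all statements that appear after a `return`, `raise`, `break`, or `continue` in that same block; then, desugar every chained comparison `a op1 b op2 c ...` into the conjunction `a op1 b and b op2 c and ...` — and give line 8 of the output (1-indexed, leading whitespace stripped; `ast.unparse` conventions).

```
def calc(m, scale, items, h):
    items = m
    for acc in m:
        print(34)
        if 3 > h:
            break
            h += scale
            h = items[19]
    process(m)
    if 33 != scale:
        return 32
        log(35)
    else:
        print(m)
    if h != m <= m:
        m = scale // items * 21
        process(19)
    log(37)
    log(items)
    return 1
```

Transformed code:
def calc(m, scale, items, h):
    items = m
    for acc in m:
        print(34)
        if 3 > h:
            break
    process(m)
    if 33 != scale:
        return 32
    else:
        print(m)
    if h != m and m <= m:
        m = scale // items * 21
        process(19)
    log(37)
    log(items)
    return 1

if 33 != scale:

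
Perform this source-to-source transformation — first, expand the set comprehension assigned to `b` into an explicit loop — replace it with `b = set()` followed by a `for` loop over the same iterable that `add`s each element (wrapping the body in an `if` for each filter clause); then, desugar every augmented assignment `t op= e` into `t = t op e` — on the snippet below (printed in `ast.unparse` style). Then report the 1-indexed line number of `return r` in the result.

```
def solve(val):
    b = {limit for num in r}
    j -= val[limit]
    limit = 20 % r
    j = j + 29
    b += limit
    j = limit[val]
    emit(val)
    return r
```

11

Transformed code:
def solve(val):
    b = set()
    for num in r:
        b.add(limit)
    j = j - val[limit]
    limit = 20 % r
    j = j + 29
    b = b + limit
    j = limit[val]
    emit(val)
    return r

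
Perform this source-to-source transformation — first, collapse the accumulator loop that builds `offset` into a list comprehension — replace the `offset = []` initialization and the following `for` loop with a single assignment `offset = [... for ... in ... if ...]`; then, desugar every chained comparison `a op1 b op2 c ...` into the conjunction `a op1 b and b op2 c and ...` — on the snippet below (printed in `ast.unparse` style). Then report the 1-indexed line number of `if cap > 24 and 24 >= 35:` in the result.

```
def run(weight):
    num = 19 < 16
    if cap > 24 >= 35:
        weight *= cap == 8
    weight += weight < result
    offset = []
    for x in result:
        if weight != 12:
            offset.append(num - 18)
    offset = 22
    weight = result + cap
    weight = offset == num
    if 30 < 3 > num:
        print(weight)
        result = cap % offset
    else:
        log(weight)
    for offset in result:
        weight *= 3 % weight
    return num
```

Transformed code:
def run(weight):
    num = 19 < 16
    if cap > 24 and 24 >= 35:
        weight *= cap == 8
    weight += weight < result
    offset = [num - 18 for x in result if weight != 12]
    offset = 22
    weight = result + cap
    weight = offset == num
    if 30 < 3 and 3 > num:
        print(weight)
        result = cap % offset
    else:
        log(weight)
    for offset in result:
        weight *= 3 % weight
    return num

3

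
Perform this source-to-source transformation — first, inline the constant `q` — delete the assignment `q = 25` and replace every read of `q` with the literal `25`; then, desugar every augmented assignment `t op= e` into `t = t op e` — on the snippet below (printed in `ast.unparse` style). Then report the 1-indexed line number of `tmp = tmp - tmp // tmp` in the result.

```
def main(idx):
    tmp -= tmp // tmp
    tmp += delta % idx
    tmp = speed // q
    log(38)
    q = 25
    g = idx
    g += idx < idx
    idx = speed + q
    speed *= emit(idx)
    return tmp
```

Transformed code:
def main(idx):
    tmp = tmp - tmp // tmp
    tmp = tmp + delta % idx
    tmp = speed // 25
    log(38)
    g = idx
    g = g + (idx < idx)
    idx = speed + 25
    speed = speed * emit(idx)
    return tmp

2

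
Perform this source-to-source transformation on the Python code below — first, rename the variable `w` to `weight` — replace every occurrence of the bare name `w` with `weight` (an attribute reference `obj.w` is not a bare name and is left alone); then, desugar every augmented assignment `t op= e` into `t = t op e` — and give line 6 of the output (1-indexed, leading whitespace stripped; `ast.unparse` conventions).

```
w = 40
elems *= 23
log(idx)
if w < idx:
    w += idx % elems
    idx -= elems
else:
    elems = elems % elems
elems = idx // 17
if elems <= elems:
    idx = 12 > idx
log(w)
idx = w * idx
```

idx = idx - elems

Transformed code:
weight = 40
elems = elems * 23
log(idx)
if weight < idx:
    weight = weight + idx % elems
    idx = idx - elems
else:
    elems = elems % elems
elems = idx // 17
if elems <= elems:
    idx = 12 > idx
log(weight)
idx = weight * idx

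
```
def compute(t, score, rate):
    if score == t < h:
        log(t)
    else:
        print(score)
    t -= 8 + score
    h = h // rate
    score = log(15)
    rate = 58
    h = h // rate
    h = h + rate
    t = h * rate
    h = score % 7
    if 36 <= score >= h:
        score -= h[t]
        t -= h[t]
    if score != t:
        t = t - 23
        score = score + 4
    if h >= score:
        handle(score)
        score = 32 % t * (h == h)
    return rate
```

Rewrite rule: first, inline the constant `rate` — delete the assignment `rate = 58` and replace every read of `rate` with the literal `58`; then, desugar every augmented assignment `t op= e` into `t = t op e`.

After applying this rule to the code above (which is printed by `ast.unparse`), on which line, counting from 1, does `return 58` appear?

Transformed code:
def compute(t, score, rate):
    if score == t < h:
        log(t)
    else:
        print(score)
    t = t - (8 + score)
    h = h // 58
    score = log(15)
    h = h // 58
    h = h + 58
    t = h * 58
    h = score % 7
    if 36 <= score >= h:
        score = score - h[t]
        t = t - h[t]
    if score != t:
        t = t - 23
        score = score + 4
    if h >= score:
        handle(score)
        score = 32 % t * (h == h)
    return 58

22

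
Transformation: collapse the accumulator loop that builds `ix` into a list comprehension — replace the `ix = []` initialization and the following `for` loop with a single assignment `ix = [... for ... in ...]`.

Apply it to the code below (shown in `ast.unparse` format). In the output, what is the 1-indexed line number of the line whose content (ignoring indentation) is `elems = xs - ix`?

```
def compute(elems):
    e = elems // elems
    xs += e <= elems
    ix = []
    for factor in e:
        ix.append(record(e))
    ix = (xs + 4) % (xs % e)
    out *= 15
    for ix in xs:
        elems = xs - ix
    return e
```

8

Transformed code:
def compute(elems):
    e = elems // elems
    xs += e <= elems
    ix = [record(e) for factor in e]
    ix = (xs + 4) % (xs % e)
    out *= 15
    for ix in xs:
        elems = xs - ix
    return e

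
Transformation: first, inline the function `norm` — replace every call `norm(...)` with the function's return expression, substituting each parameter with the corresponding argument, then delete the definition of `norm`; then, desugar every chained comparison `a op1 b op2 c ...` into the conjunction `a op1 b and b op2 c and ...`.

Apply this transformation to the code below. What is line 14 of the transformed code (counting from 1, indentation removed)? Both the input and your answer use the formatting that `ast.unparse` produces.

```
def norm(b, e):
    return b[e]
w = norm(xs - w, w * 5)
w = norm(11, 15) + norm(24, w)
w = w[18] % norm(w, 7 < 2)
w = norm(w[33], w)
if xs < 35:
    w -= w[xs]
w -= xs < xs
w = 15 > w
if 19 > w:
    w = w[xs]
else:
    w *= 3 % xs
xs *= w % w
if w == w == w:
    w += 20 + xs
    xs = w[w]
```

if w == w and w == w:

Transformed code:
w = (xs - w)[w * 5]
w = 11[15] + 24[w]
w = w[18] % w[7 < 2]
w = w[33][w]
if xs < 35:
    w -= w[xs]
w -= xs < xs
w = 15 > w
if 19 > w:
    w = w[xs]
else:
    w *= 3 % xs
xs *= w % w
if w == w and w == w:
    w += 20 + xs
    xs = w[w]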